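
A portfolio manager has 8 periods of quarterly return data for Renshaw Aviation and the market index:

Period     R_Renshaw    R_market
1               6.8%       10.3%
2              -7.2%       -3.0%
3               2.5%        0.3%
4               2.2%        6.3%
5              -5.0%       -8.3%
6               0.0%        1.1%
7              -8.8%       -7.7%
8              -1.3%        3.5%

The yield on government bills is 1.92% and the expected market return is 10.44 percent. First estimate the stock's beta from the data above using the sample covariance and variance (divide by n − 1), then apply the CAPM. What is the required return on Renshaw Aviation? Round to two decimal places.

Mean R_i = (6.8 − 7.2 + 2.5 + 2.2 − 5.0 + 0.0 − 8.8 − 1.3) / 8 = -1.3500%
Mean R_m = (10.3 − 3.0 + 0.3 + 6.3 − 8.3 + 1.1 − 7.7 + 3.5) / 8 = 0.3125%
Σ(R_i − R̄_i)(R_m − R̄_m) = 214.3350  ⇒  Cov = 214.3350 / 7 = 30.6193
Σ(R_m − R̄_m)² = 295.7288  ⇒  Var(R_m) = 295.7288 / 7 = 42.2470
β = Cov / Var(R_m) = 30.6193 / 42.2470 = 0.7248
MRP = 10.44% − 1.92% = 8.52%
E(R) = R_f + β × MRP = 1.92% + 0.7248 × 8.52% = 8.10%

8.10%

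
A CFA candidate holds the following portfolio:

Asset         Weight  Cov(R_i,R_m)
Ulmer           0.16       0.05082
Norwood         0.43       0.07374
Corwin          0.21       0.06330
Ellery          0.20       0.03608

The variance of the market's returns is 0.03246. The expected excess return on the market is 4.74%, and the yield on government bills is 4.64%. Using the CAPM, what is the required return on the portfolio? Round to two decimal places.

β_Ulmer = 0.05082 / 0.03246 = 1.5656
β_Norwood = 0.07374 / 0.03246 = 2.2717
β_Corwin = 0.06330 / 0.03246 = 1.9501
β_Ellery = 0.03608 / 0.03246 = 1.1115
β_P = Σ w_i β_i = 0.16×1.5656 + 0.43×2.2717 + 0.21×1.9501 + 0.20×1.1115 = 1.8591
E(R_P) = R_f + β_P × MRP = 4.64% + 1.8591 × 4.74% = 13.45%

13.45%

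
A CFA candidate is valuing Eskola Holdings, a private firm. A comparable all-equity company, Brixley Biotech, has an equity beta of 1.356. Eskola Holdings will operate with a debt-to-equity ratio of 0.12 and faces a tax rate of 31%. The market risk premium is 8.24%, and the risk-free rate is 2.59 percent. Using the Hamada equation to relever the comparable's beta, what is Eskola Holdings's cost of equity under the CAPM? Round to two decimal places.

14.69%

β_L = β_U × [1 + (1 − t)(D/E)] = 1.356 × [1 + (1 − 0.31) × 0.12]
    = 1.356 × [1 + 0.69 × 0.12] = 1.356 × 1.0828 = 1.4683
E(R) = R_f + β_L × MRP = 2.59% + 1.4683 × 8.24% = 14.69%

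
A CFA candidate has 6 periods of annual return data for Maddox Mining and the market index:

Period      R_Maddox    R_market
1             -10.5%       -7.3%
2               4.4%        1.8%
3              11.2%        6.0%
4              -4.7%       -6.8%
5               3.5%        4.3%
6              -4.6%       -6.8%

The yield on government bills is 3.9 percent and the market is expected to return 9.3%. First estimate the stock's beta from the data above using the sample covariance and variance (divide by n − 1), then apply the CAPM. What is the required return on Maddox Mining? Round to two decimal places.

Mean R_i = (-10.5 + 4.4 + 11.2 − 4.7 + 3.5 − 4.6) / 6 = -0.1167%
Mean R_m = (-7.3 + 1.8 + 6.0 − 6.8 + 4.3 − 6.8) / 6 = -1.4667%
Σ(R_i − R̄_i)(R_m − R̄_m) = 229.0333  ⇒  Cov = 229.0333 / 5 = 45.8067
Σ(R_m − R̄_m)² = 190.5933  ⇒  Var(R_m) = 190.5933 / 5 = 38.1187
β = Cov / Var(R_m) = 45.8067 / 38.1187 = 1.2017
MRP = 9.3% − 3.9% = 5.40%
E(R) = R_f + β × MRP = 3.9% + 1.2017 × 5.4% = 10.39%

10.39%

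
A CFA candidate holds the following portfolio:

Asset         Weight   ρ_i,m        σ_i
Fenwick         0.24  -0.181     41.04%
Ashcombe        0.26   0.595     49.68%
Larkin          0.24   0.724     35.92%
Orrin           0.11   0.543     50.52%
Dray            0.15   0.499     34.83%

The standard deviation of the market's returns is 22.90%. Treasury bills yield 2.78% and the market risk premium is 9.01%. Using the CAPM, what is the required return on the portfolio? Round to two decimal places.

9.77%

β_Fenwick = -0.181 × 41.04% / 22.90% = -0.3244
β_Ashcombe = 0.595 × 49.68% / 22.90% = 1.2908
β_Larkin = 0.724 × 35.92% / 22.90% = 1.1356
β_Orrin = 0.543 × 50.52% / 22.90% = 1.1979
β_Dray = 0.499 × 34.83% / 22.90% = 0.7590
β_P = Σ w_i β_i = 0.24×-0.3244 + 0.26×1.2908 + 0.24×1.1356 + 0.11×1.1979 + 0.15×0.7590 = 0.7759
E(R_P) = R_f + β_P × MRP = 2.78% + 0.7759 × 9.01% = 9.77%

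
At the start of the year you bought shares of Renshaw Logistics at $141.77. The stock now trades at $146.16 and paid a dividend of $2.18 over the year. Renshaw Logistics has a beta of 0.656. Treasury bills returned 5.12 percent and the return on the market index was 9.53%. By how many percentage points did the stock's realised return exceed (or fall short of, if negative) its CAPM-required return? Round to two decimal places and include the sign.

-3.38%

Realised HPR = (P1 + D1 − P0) / P0 = (146.16 + 2.18 − 141.77) / 141.77 = 6.57 / 141.77 = 4.6343%
MRP = 9.53% − 5.12% = 4.41%
CAPM required = R_f + β·MRP = 5.12% + 0.656 × 4.41% = 8.01296%
α = realised − required = 4.6343% − 8.01296% = -3.38%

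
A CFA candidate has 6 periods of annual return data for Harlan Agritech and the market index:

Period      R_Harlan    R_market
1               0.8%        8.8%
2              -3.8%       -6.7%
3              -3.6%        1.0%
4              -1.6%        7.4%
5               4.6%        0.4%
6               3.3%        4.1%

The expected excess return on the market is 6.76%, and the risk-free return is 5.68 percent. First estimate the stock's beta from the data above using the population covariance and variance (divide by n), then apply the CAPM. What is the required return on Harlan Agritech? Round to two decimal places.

7.10%

Mean R_i = (0.8 − 3.8 − 3.6 − 1.6 + 4.6 + 3.3) / 6 = -0.0500%
Mean R_m = (8.8 − 6.7 + 1.0 + 7.4 + 0.4 + 4.1) / 6 = 2.5000%
Σ(R_i − R̄_i)(R_m − R̄_m) = 33.1800  ⇒  Cov = 33.1800 / 6 = 5.5300
Σ(R_m − R̄_m)² = 157.5600  ⇒  Var(R_m) = 157.5600 / 6 = 26.2600
β = Cov / Var(R_m) = 5.5300 / 26.2600 = 0.2106
E(R) = R_f + β × MRP = 5.68% + 0.2106 × 6.76% = 7.10%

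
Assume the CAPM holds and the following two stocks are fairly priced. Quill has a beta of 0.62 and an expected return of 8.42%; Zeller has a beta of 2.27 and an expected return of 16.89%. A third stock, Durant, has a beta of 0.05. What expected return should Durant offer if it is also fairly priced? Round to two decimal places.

MRP (SML slope) = (16.89% − 8.42%) / (2.27 − 0.62) = 8.47% / 1.65 = 5.1333%
R_f (intercept) = 8.42% − 0.62 × 5.1333% = 5.2374%
E(R_Durant) = R_f + β × MRP = 5.2374% + 0.05 × 5.1333% = 5.49%

5.49%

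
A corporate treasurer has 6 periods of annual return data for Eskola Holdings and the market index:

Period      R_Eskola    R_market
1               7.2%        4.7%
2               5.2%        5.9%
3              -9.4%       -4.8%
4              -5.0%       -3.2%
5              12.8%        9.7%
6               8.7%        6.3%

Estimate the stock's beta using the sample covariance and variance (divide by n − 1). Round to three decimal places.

1.468

Mean R_i = (7.2 + 5.2 − 9.4 − 5.0 + 12.8 + 8.7) / 6 = 3.2500%
Mean R_m = (4.7 + 5.9 − 4.8 − 3.2 + 9.7 + 6.3) / 6 = 3.1000%
Σ(R_i − R̄_i)(R_m − R̄_m) = 244.1600  ⇒  Cov = 244.1600 / 5 = 48.8320
Σ(R_m − R̄_m)² = 166.3000  ⇒  Var(R_m) = 166.3000 / 5 = 33.2600
β = Cov / Var(R_m) = 48.8320 / 33.2600 = 1.4682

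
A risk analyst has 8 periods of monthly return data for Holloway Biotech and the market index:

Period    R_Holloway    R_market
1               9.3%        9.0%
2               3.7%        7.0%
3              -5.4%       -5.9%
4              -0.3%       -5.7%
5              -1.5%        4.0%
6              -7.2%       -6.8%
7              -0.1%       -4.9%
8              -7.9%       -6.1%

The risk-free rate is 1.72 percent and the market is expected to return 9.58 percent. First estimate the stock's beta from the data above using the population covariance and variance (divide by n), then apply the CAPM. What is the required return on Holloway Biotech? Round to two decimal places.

Mean R_i = (9.3 + 3.7 − 5.4 − 0.3 − 1.5 − 7.2 − 0.1 − 7.9) / 8 = -1.1750%
Mean R_m = (9.0 + 7.0 − 5.9 − 5.7 + 4.0 − 6.8 − 4.9 − 6.1) / 8 = -1.1750%
Σ(R_i − R̄_i)(R_m − R̄_m) = 223.7650  ⇒  Cov = 223.7650 / 8 = 27.9706
Σ(R_m − R̄_m)² = 309.7150  ⇒  Var(R_m) = 309.7150 / 8 = 38.7144
β = Cov / Var(R_m) = 27.9706 / 38.7144 = 0.7225
MRP = 9.58% − 1.72% = 7.86%
E(R) = R_f + β × MRP = 1.72% + 0.7225 × 7.86% = 7.40%

7.40%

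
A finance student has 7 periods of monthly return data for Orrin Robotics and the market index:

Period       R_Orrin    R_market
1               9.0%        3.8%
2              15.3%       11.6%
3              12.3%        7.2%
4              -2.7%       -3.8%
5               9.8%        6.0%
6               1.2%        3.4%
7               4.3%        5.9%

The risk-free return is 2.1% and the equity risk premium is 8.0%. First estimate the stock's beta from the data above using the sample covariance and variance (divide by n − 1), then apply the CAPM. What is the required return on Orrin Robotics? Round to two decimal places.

Mean R_i = (9.0 + 15.3 + 12.3 − 2.7 + 9.8 + 1.2 + 4.3) / 7 = 7.0286%
Mean R_m = (3.8 + 11.6 + 7.2 − 3.8 + 6.0 + 3.4 + 5.9) / 7 = 4.8714%
Σ(R_i − R̄_i)(R_m − R̄_m) = 159.0757  ⇒  Cov = 159.0757 / 6 = 26.5126
Σ(R_m − R̄_m)² = 131.5343  ⇒  Var(R_m) = 131.5343 / 6 = 21.9224
β = Cov / Var(R_m) = 26.5126 / 21.9224 = 1.2094
E(R) = R_f + β × MRP = 2.1% + 1.2094 × 8.0% = 11.78%

11.78%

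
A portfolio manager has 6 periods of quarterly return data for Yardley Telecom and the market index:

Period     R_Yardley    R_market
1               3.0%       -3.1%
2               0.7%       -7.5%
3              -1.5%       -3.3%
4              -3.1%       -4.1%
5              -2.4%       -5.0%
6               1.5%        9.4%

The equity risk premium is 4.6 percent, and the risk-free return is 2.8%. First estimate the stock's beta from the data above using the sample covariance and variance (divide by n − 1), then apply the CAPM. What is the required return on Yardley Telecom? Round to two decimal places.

3.46%

Mean R_i = (3.0 + 0.7 − 1.5 − 3.1 − 2.4 + 1.5) / 6 = -0.3000%
Mean R_m = (-3.1 − 7.5 − 3.3 − 4.1 − 5.0 + 9.4) / 6 = -2.2667%
Σ(R_i − R̄_i)(R_m − R̄_m) = 25.1300  ⇒  Cov = 25.1300 / 5 = 5.0260
Σ(R_m − R̄_m)² = 176.0933  ⇒  Var(R_m) = 176.0933 / 5 = 35.2187
β = Cov / Var(R_m) = 5.0260 / 35.2187 = 0.1427
E(R) = R_f + β × MRP = 2.8% + 0.1427 × 4.6% = 3.46%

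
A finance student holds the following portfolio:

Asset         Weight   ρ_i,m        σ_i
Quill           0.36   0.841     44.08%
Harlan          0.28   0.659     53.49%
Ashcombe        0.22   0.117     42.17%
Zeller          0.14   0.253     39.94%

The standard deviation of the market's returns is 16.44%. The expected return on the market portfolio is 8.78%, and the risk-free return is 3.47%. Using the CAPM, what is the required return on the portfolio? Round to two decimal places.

β_Quill = 0.841 × 44.08% / 16.44% = 2.2549
β_Harlan = 0.659 × 53.49% / 16.44% = 2.1442
β_Ashcombe = 0.117 × 42.17% / 16.44% = 0.3001
β_Zeller = 0.253 × 39.94% / 16.44% = 0.6146
β_P = Σ w_i β_i = 0.36×2.2549 + 0.28×2.1442 + 0.22×0.3001 + 0.14×0.6146 = 1.5642
MRP = 8.78% − 3.47% = 5.31%
E(R_P) = R_f + β_P × MRP = 3.47% + 1.5642 × 5.31% = 11.78%

11.78%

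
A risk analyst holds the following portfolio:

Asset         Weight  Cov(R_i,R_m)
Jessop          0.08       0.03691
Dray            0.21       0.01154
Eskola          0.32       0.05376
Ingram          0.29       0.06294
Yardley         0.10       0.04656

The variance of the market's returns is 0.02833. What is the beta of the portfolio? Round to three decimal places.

β_Jessop = 0.03691 / 0.02833 = 1.3029
β_Dray = 0.01154 / 0.02833 = 0.4073
β_Eskola = 0.05376 / 0.02833 = 1.8976
β_Ingram = 0.06294 / 0.02833 = 2.2217
β_Yardley = 0.04656 / 0.02833 = 1.6435
β_P = Σ w_i β_i = 0.08×1.3029 + 0.21×0.4073 + 0.32×1.8976 + 0.29×2.2217 + 0.10×1.6435 = 1.6056

1.606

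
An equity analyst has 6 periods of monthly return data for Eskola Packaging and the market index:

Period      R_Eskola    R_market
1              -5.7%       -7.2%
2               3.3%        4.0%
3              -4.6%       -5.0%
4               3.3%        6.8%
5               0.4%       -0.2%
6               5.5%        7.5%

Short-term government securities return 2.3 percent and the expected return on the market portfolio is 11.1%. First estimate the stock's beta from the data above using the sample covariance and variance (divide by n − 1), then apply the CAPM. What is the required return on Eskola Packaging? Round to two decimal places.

Mean R_i = (-5.7 + 3.3 − 4.6 + 3.3 + 0.4 + 5.5) / 6 = 0.3667%
Mean R_m = (-7.2 + 4.0 − 5.0 + 6.8 − 0.2 + 7.5) / 6 = 0.9833%
Σ(R_i − R̄_i)(R_m − R̄_m) = 138.6867  ⇒  Cov = 138.6867 / 5 = 27.7373
Σ(R_m − R̄_m)² = 189.5683  ⇒  Var(R_m) = 189.5683 / 5 = 37.9137
β = Cov / Var(R_m) = 27.7373 / 37.9137 = 0.7316
MRP = 11.1% − 2.3% = 8.80%
E(R) = R_f + β × MRP = 2.3% + 0.7316 × 8.8% = 8.74%

8.74%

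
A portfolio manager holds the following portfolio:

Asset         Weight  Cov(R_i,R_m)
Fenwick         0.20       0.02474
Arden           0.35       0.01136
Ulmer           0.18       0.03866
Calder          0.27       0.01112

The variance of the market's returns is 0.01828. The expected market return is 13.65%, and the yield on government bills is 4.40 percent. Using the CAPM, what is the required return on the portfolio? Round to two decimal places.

13.96%

β_Fenwick = 0.02474 / 0.01828 = 1.3534
β_Arden = 0.01136 / 0.01828 = 0.6214
β_Ulmer = 0.03866 / 0.01828 = 2.1149
β_Calder = 0.01112 / 0.01828 = 0.6083
β_P = Σ w_i β_i = 0.20×1.3534 + 0.35×0.6214 + 0.18×2.1149 + 0.27×0.6083 = 1.0331
MRP = 13.65% − 4.40% = 9.25%
E(R_P) = R_f + β_P × MRP = 4.40% + 1.0331 × 9.25% = 13.96%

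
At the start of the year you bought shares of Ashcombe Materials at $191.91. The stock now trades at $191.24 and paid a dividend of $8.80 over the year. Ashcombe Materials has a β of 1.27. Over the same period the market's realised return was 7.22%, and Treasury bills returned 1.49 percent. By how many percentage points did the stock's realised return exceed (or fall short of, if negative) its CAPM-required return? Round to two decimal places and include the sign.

-4.53%

Realised HPR = (P1 + D1 − P0) / P0 = (191.24 + 8.80 − 191.91) / 191.91 = 8.13 / 191.91 = 4.2364%
MRP = 7.22% − 1.49% = 5.73%
CAPM required = R_f + β·MRP = 1.49% + 1.27 × 5.73% = 8.7671%
α = realised − required = 4.2364% − 8.7671% = -4.53%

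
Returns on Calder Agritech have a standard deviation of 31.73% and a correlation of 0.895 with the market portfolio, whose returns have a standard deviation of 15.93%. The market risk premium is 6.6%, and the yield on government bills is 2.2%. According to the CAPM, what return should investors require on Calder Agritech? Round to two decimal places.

13.97%

β = ρ × σ_i / σ_m = 0.895 × 31.73% / 15.93% = 1.7827
E(R) = 2.2% + 1.7827 × 6.6% = 13.97%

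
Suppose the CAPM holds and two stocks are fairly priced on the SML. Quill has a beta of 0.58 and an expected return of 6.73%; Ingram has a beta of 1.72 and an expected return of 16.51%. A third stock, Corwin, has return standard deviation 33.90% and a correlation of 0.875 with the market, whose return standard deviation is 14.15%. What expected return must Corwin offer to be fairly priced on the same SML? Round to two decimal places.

MRP = (16.51% − 6.73%) / (1.72 − 0.58) = 8.5789%
R_f = 6.73% − 0.58 × 8.5789% = 1.7542%
β_Corwin = ρ·σ_i/σ_m = 0.875 × 33.90 / 14.15 = 2.0963
E(R_Corwin) = R_f + β × MRP = 1.7542% + 2.0963 × 8.5789% = 19.74%

19.74%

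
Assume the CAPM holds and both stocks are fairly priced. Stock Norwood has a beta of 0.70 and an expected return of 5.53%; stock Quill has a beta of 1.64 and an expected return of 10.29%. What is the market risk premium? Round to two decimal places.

Both satisfy E(R) = R_f + β·MRP, so the slope of the SML is
MRP = (10.29% − 5.53%) / (1.64 − 0.70) = 4.76% / 0.94 = 5.0638%

5.06%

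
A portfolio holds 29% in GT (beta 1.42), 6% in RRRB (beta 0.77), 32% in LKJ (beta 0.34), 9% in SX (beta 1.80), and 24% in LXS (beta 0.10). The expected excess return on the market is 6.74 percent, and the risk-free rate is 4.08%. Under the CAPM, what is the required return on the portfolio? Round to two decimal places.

9.15%

β_P = Σ w_i β_i = 0.29×1.42 + 0.06×0.77 + 0.32×0.34 + 0.09×1.80 + 0.24×0.10 = 0.7528
E(R_P) = R_f + β_P × MRP = 4.08% + 0.7528 × 6.74% = 9.15%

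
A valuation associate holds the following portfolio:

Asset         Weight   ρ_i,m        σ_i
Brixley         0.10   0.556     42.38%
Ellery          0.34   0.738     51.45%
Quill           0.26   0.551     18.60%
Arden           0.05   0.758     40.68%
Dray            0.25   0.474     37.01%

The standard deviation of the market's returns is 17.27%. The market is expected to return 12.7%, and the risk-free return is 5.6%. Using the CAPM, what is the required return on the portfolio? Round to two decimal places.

15.41%

β_Brixley = 0.556 × 42.38% / 17.27% = 1.3644
β_Ellery = 0.738 × 51.45% / 17.27% = 2.1986
β_Quill = 0.551 × 18.60% / 17.27% = 0.5934
β_Arden = 0.758 × 40.68% / 17.27% = 1.7855
β_Dray = 0.474 × 37.01% / 17.27% = 1.0158
β_P = Σ w_i β_i = 0.10×1.3644 + 0.34×2.1986 + 0.26×0.5934 + 0.05×1.7855 + 0.25×1.0158 = 1.3815
MRP = 12.7% − 5.6% = 7.10%
E(R_P) = R_f + β_P × MRP = 5.6% + 1.3815 × 7.1% = 15.41%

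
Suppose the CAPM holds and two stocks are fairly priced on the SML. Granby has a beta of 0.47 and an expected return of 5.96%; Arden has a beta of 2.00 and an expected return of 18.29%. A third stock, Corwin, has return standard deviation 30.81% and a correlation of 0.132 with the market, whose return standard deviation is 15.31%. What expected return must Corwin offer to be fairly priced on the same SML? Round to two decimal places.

4.31%

MRP = (18.29% − 5.96%) / (2.00 − 0.47) = 8.0588%
R_f = 5.96% − 0.47 × 8.0588% = 2.1724%
β_Corwin = ρ·σ_i/σ_m = 0.132 × 30.81 / 15.31 = 0.2656
E(R_Corwin) = R_f + β × MRP = 2.1724% + 0.2656 × 8.0588% = 4.31%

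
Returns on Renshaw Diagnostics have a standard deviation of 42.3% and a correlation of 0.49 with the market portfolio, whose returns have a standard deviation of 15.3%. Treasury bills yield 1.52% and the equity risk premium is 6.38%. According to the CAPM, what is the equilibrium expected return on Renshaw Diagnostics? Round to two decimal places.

β = ρ × σ_i / σ_m = 0.49 × 42.3% / 15.3% = 1.3547
E(R) = 1.52% + 1.3547 × 6.38% = 10.16%

10.16%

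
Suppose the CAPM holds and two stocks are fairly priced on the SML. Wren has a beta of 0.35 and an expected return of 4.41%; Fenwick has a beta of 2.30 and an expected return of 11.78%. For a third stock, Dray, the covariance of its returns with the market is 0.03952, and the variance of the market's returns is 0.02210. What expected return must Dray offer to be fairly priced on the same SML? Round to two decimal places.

MRP = (11.78% − 4.41%) / (2.30 − 0.35) = 3.7795%
R_f = 4.41% − 0.35 × 3.7795% = 3.0872%
β_Dray = Cov / Var(R_m) = 0.03952 / 0.02210 = 1.7882
E(R_Dray) = R_f + β × MRP = 3.0872% + 1.7882 × 3.7795% = 9.85%

9.85%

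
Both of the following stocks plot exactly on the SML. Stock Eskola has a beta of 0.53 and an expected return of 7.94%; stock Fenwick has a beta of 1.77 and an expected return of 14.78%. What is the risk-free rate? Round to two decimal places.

5.02%

Both satisfy E(R) = R_f + β·MRP, so the slope of the SML is
MRP = (14.78% − 7.94%) / (1.77 − 0.53) = 6.84% / 1.24 = 5.5161%
R_f = E(R_Eskola) − β_Eskola·MRP = 7.94% − 0.53 × 5.5161% = 5.0165%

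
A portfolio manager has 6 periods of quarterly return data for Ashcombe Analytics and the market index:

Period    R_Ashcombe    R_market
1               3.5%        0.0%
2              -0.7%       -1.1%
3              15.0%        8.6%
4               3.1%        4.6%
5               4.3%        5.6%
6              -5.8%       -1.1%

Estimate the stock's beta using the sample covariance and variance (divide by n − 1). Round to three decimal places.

1.456

Mean R_i = (3.5 − 0.7 + 15.0 + 3.1 + 4.3 − 5.8) / 6 = 3.2333%
Mean R_m = (0.0 − 1.1 + 8.6 + 4.6 + 5.6 − 1.1) / 6 = 2.7667%
Σ(R_i − R̄_i)(R_m − R̄_m) = 120.8167  ⇒  Cov = 120.8167 / 5 = 24.1633
Σ(R_m − R̄_m)² = 82.9733  ⇒  Var(R_m) = 82.9733 / 5 = 16.5947
β = Cov / Var(R_m) = 24.1633 / 16.5947 = 1.4561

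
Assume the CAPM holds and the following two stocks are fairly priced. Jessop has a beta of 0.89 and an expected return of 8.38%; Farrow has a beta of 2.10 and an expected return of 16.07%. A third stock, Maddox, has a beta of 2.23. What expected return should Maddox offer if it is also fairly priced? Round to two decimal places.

MRP (SML slope) = (16.07% − 8.38%) / (2.10 − 0.89) = 7.69% / 1.21 = 6.3554%
R_f (intercept) = 8.38% − 0.89 × 6.3554% = 2.7237%
E(R_Maddox) = R_f + β × MRP = 2.7237% + 2.23 × 6.3554% = 16.90%

16.90%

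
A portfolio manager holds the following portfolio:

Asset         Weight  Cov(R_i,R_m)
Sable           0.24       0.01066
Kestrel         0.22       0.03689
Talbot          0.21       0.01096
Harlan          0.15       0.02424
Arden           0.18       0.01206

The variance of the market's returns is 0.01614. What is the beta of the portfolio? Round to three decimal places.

β_Sable = 0.01066 / 0.01614 = 0.6605
β_Kestrel = 0.03689 / 0.01614 = 2.2856
β_Talbot = 0.01096 / 0.01614 = 0.6791
β_Harlan = 0.02424 / 0.01614 = 1.5019
β_Arden = 0.01206 / 0.01614 = 0.7472
β_P = Σ w_i β_i = 0.24×0.6605 + 0.22×2.2856 + 0.21×0.6791 + 0.15×1.5019 + 0.18×0.7472 = 1.1637

1.164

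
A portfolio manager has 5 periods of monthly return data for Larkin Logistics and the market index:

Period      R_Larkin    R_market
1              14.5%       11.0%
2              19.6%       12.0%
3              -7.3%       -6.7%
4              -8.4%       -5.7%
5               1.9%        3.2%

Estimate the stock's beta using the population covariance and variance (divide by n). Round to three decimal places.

1.404

Mean R_i = (14.5 + 19.6 − 7.3 − 8.4 + 1.9) / 5 = 4.0600%
Mean R_m = (11.0 + 12.0 − 6.7 − 5.7 + 3.2) / 5 = 2.7600%
Σ(R_i − R̄_i)(R_m − R̄_m) = 441.5420  ⇒  Cov = 441.5420 / 5 = 88.3084
Σ(R_m − R̄_m)² = 314.5320  ⇒  Var(R_m) = 314.5320 / 5 = 62.9064
β = Cov / Var(R_m) = 88.3084 / 62.9064 = 1.4038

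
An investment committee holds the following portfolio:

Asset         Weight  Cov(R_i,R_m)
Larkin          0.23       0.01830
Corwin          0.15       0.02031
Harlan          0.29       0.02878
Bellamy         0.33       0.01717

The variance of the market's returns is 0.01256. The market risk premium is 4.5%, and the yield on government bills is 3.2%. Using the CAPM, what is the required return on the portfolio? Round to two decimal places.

10.82%

β_Larkin = 0.01830 / 0.01256 = 1.4570
β_Corwin = 0.02031 / 0.01256 = 1.6170
β_Harlan = 0.02878 / 0.01256 = 2.2914
β_Bellamy = 0.01717 / 0.01256 = 1.3670
β_P = Σ w_i β_i = 0.23×1.4570 + 0.15×1.6170 + 0.29×2.2914 + 0.33×1.3670 = 1.6933
E(R_P) = R_f + β_P × MRP = 3.2% + 1.6933 × 4.5% = 10.82%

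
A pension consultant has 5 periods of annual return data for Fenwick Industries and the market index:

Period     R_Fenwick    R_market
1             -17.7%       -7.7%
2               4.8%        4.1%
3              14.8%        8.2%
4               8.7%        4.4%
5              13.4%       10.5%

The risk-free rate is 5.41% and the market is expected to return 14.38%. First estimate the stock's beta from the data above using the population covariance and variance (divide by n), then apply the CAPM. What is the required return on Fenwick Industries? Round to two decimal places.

21.93%

Mean R_i = (-17.7 + 4.8 + 14.8 + 8.7 + 13.4) / 5 = 4.8000%
Mean R_m = (-7.7 + 4.1 + 8.2 + 4.4 + 10.5) / 5 = 3.9000%
Σ(R_i − R̄_i)(R_m − R̄_m) = 362.7100  ⇒  Cov = 362.7100 / 5 = 72.5420
Σ(R_m − R̄_m)² = 196.9000  ⇒  Var(R_m) = 196.9000 / 5 = 39.3800
β = Cov / Var(R_m) = 72.5420 / 39.3800 = 1.8421
MRP = 14.38% − 5.41% = 8.97%
E(R) = R_f + β × MRP = 5.41% + 1.8421 × 8.97% = 21.93%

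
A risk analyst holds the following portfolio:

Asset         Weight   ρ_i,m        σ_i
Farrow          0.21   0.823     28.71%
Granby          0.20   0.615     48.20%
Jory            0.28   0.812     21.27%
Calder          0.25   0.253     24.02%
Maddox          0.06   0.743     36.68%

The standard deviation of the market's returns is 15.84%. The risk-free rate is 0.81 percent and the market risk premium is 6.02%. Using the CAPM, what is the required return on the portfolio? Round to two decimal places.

β_Farrow = 0.823 × 28.71% / 15.84% = 1.4917
β_Granby = 0.615 × 48.20% / 15.84% = 1.8714
β_Jory = 0.812 × 21.27% / 15.84% = 1.0904
β_Calder = 0.253 × 24.02% / 15.84% = 0.3837
β_Maddox = 0.743 × 36.68% / 15.84% = 1.7205
β_P = Σ w_i β_i = 0.21×1.4917 + 0.20×1.8714 + 0.28×1.0904 + 0.25×0.3837 + 0.06×1.7205 = 1.1920
E(R_P) = R_f + β_P × MRP = 0.81% + 1.1920 × 6.02% = 7.99%

7.99%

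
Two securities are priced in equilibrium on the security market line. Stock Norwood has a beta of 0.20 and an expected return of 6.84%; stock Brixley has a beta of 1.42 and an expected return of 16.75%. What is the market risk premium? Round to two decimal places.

Both satisfy E(R) = R_f + β·MRP, so the slope of the SML is
MRP = (16.75% − 6.84%) / (1.42 − 0.20) = 9.91% / 1.22 = 8.1230%

8.12%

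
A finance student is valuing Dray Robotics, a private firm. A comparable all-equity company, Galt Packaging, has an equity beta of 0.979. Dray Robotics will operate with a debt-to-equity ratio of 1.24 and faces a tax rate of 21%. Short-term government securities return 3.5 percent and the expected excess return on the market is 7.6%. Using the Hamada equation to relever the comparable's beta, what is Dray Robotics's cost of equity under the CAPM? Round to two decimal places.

β_L = β_U × [1 + (1 − t)(D/E)] = 0.979 × [1 + (1 − 0.21) × 1.24]
    = 0.979 × [1 + 0.79 × 1.24] = 0.979 × 1.9796 = 1.9380
E(R) = R_f + β_L × MRP = 3.5% + 1.9380 × 7.6% = 18.23%

18.23%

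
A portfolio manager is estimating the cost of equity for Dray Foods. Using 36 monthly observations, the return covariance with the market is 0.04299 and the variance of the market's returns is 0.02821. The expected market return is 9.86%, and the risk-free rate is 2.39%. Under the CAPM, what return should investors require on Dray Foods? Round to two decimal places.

13.77%

β = Cov(R_i, R_m) / Var(R_m) = 0.04299 / 0.02821 = 1.5239
MRP = 9.86% − 2.39% = 7.47%
E(R) = R_f + β × MRP = 2.39% + 1.5239 × 7.47% = 13.77%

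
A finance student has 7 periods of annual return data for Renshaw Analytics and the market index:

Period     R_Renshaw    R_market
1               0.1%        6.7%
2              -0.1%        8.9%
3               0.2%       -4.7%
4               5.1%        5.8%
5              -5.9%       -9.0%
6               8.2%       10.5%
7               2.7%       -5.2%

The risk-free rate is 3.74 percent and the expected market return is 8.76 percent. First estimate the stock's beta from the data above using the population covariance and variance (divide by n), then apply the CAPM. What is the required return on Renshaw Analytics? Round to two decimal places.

Mean R_i = (0.1 − 0.1 + 0.2 + 5.1 − 5.9 + 8.2 + 2.7) / 7 = 1.4714%
Mean R_m = (6.7 + 8.9 − 4.7 + 5.8 − 9.0 + 10.5 − 5.2) / 7 = 1.8571%
Σ(R_i − R̄_i)(R_m − R̄_m) = 134.4514  ⇒  Cov = 134.4514 / 7 = 19.2073
Σ(R_m − R̄_m)² = 373.9771  ⇒  Var(R_m) = 373.9771 / 7 = 53.4253
β = Cov / Var(R_m) = 19.2073 / 53.4253 = 0.3595
MRP = 8.76% − 3.74% = 5.02%
E(R) = R_f + β × MRP = 3.74% + 0.3595 × 5.02% = 5.54%

5.54%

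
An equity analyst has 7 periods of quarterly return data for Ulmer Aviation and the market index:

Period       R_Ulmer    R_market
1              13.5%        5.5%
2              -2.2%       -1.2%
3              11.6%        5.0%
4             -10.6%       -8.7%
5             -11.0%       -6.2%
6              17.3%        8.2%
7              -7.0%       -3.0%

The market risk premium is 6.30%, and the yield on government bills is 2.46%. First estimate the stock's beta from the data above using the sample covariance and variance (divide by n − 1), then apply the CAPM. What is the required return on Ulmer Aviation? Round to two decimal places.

14.16%

Mean R_i = (13.5 − 2.2 + 11.6 − 10.6 − 11.0 + 17.3 − 7.0) / 7 = 1.6571%
Mean R_m = (5.5 − 1.2 + 5.0 − 8.7 − 6.2 + 8.2 − 3.0) / 7 = -0.0571%
Σ(R_i − R̄_i)(R_m − R̄_m) = 458.8329  ⇒  Cov = 458.8329 / 6 = 76.4722
Σ(R_m − R̄_m)² = 247.0371  ⇒  Var(R_m) = 247.0371 / 6 = 41.1729
β = Cov / Var(R_m) = 76.4722 / 41.1729 = 1.8573
E(R) = R_f + β × MRP = 2.46% + 1.8573 × 6.30% = 14.16%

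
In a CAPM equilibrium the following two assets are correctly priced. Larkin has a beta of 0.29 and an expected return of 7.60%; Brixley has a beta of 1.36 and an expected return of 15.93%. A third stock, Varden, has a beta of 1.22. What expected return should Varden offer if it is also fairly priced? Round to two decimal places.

MRP (SML slope) = (15.93% − 7.60%) / (1.36 − 0.29) = 8.33% / 1.07 = 7.7850%
R_f (intercept) = 7.60% − 0.29 × 7.7850% = 5.3424%
E(R_Varden) = R_f + β × MRP = 5.3424% + 1.22 × 7.7850% = 14.84%

14.84%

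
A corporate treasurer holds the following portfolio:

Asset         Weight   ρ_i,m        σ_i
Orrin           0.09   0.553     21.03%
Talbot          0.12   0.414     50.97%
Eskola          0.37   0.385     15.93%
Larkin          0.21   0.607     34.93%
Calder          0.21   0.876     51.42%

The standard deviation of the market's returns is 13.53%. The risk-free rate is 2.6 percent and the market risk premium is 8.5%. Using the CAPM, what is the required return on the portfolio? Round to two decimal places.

β_Orrin = 0.553 × 21.03% / 13.53% = 0.8595
β_Talbot = 0.414 × 50.97% / 13.53% = 1.5596
β_Eskola = 0.385 × 15.93% / 13.53% = 0.4533
β_Larkin = 0.607 × 34.93% / 13.53% = 1.5671
β_Calder = 0.876 × 51.42% / 13.53% = 3.3292
β_P = Σ w_i β_i = 0.09×0.8595 + 0.12×1.5596 + 0.37×0.4533 + 0.21×1.5671 + 0.21×3.3292 = 1.4605
E(R_P) = R_f + β_P × MRP = 2.6% + 1.4605 × 8.5% = 15.01%

15.01%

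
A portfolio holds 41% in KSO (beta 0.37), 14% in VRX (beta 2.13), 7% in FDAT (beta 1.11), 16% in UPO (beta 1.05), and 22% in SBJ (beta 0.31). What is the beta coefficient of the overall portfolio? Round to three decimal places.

0.764

β_P = Σ w_i β_i = 0.41×0.37 + 0.14×2.13 + 0.07×1.11 + 0.16×1.05 + 0.22×0.31 = 0.7638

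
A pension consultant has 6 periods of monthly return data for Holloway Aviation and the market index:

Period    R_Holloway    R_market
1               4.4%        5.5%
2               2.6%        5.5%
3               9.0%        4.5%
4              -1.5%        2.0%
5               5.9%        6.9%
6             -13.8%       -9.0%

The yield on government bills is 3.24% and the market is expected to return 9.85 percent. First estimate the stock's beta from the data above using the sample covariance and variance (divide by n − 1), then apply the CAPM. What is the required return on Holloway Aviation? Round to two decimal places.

Mean R_i = (4.4 + 2.6 + 9.0 − 1.5 + 5.9 − 13.8) / 6 = 1.1000%
Mean R_m = (5.5 + 5.5 + 4.5 + 2.0 + 6.9 − 9.0) / 6 = 2.5667%
Σ(R_i − R̄_i)(R_m − R̄_m) = 223.9700  ⇒  Cov = 223.9700 / 5 = 44.7940
Σ(R_m − R̄_m)² = 173.8333  ⇒  Var(R_m) = 173.8333 / 5 = 34.7667
β = Cov / Var(R_m) = 44.7940 / 34.7667 = 1.2884
MRP = 9.85% − 3.24% = 6.61%
E(R) = R_f + β × MRP = 3.24% + 1.2884 × 6.61% = 11.76%

11.76%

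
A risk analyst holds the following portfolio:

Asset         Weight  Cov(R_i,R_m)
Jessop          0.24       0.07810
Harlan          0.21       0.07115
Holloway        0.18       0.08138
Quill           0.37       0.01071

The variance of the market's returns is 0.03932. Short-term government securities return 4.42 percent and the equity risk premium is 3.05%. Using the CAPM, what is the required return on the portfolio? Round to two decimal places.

8.48%

β_Jessop = 0.07810 / 0.03932 = 1.9863
β_Harlan = 0.07115 / 0.03932 = 1.8095
β_Holloway = 0.08138 / 0.03932 = 2.0697
β_Quill = 0.01071 / 0.03932 = 0.2724
β_P = Σ w_i β_i = 0.24×1.9863 + 0.21×1.8095 + 0.18×2.0697 + 0.37×0.2724 = 1.3300
E(R_P) = R_f + β_P × MRP = 4.42% + 1.3300 × 3.05% = 8.48%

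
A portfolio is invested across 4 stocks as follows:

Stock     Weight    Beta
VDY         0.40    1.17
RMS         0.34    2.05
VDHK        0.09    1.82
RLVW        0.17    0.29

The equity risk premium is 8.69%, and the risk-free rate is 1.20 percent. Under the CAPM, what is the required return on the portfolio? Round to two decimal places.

13.18%

β_P = Σ w_i β_i = 0.40×1.17 + 0.34×2.05 + 0.09×1.82 + 0.17×0.29 = 1.3781
E(R_P) = R_f + β_P × MRP = 1.20% + 1.3781 × 8.69% = 13.18%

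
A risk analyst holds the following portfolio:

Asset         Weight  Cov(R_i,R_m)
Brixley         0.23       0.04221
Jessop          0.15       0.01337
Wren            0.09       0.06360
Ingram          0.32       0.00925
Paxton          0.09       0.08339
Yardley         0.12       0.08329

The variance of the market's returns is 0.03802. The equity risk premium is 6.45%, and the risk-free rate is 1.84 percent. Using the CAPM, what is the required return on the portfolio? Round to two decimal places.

β_Brixley = 0.04221 / 0.03802 = 1.1102
β_Jessop = 0.01337 / 0.03802 = 0.3517
β_Wren = 0.06360 / 0.03802 = 1.6728
β_Ingram = 0.00925 / 0.03802 = 0.2433
β_Paxton = 0.08339 / 0.03802 = 2.1933
β_Yardley = 0.08329 / 0.03802 = 2.1907
β_P = Σ w_i β_i = 0.23×1.1102 + 0.15×0.3517 + 0.09×1.6728 + 0.32×0.2433 + 0.09×2.1933 + 0.12×2.1907 = 0.9968
E(R_P) = R_f + β_P × MRP = 1.84% + 0.9968 × 6.45% = 8.27%

8.27%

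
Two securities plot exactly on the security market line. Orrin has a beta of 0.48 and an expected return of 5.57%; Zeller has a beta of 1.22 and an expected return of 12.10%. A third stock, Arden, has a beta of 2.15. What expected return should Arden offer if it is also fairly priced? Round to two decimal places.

MRP (SML slope) = (12.10% − 5.57%) / (1.22 − 0.48) = 6.53% / 0.74 = 8.8243%
R_f (intercept) = 5.57% − 0.48 × 8.8243% = 1.3343%
E(R_Arden) = R_f + β × MRP = 1.3343% + 2.15 × 8.8243% = 20.31%

20.31%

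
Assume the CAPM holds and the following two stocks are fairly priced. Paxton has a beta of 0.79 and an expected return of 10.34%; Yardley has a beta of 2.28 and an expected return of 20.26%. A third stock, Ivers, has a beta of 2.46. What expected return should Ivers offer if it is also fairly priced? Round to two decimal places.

21.46%

MRP (SML slope) = (20.26% − 10.34%) / (2.28 − 0.79) = 9.92% / 1.49 = 6.6577%
R_f (intercept) = 10.34% − 0.79 × 6.6577% = 5.0804%
E(R_Ivers) = R_f + β × MRP = 5.0804% + 2.46 × 6.6577% = 21.46%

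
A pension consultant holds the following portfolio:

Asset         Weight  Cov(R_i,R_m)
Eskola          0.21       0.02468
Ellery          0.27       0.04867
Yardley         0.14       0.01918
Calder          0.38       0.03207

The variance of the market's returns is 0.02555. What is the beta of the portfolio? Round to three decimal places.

β_Eskola = 0.02468 / 0.02555 = 0.9659
β_Ellery = 0.04867 / 0.02555 = 1.9049
β_Yardley = 0.01918 / 0.02555 = 0.7507
β_Calder = 0.03207 / 0.02555 = 1.2552
β_P = Σ w_i β_i = 0.21×0.9659 + 0.27×1.9049 + 0.14×0.7507 + 0.38×1.2552 = 1.2992

1.299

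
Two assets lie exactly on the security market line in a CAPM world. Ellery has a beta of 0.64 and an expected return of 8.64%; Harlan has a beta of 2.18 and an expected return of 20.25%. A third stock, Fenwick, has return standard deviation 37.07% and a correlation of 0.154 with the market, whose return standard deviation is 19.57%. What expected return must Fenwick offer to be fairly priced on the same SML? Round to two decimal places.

6.01%

MRP = (20.25% − 8.64%) / (2.18 − 0.64) = 7.5390%
R_f = 8.64% − 0.64 × 7.5390% = 3.8150%
β_Fenwick = ρ·σ_i/σ_m = 0.154 × 37.07 / 19.57 = 0.2917
E(R_Fenwick) = R_f + β × MRP = 3.8150% + 0.2917 × 7.5390% = 6.01%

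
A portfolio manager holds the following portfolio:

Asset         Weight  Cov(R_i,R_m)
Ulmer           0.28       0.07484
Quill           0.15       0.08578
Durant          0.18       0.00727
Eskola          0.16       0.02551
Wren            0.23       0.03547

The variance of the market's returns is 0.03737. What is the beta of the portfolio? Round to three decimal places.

1.268

β_Ulmer = 0.07484 / 0.03737 = 2.0027
β_Quill = 0.08578 / 0.03737 = 2.2954
β_Durant = 0.00727 / 0.03737 = 0.1945
β_Eskola = 0.02551 / 0.03737 = 0.6826
β_Wren = 0.03547 / 0.03737 = 0.9492
β_P = Σ w_i β_i = 0.28×2.0027 + 0.15×2.2954 + 0.18×0.1945 + 0.16×0.6826 + 0.23×0.9492 = 1.2676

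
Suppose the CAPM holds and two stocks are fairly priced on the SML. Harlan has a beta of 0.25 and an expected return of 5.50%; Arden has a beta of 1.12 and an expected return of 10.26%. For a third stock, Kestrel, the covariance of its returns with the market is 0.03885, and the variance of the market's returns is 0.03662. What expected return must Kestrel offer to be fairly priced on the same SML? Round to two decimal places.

9.94%

MRP = (10.26% − 5.50%) / (1.12 − 0.25) = 5.4713%
R_f = 5.50% − 0.25 × 5.4713% = 4.1322%
β_Kestrel = Cov / Var(R_m) = 0.03885 / 0.03662 = 1.0609
E(R_Kestrel) = R_f + β × MRP = 4.1322% + 1.0609 × 5.4713% = 9.94%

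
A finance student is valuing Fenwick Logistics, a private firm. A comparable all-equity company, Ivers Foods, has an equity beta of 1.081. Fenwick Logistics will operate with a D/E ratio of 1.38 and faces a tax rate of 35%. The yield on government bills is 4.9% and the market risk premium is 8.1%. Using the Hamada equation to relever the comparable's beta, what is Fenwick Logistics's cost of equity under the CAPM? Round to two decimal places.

β_L = β_U × [1 + (1 − t)(D/E)] = 1.081 × [1 + (1 − 0.35) × 1.38]
    = 1.081 × [1 + 0.65 × 1.38] = 1.081 × 1.8970 = 2.0507
E(R) = R_f + β_L × MRP = 4.9% + 2.0507 × 8.1% = 21.51%

21.51%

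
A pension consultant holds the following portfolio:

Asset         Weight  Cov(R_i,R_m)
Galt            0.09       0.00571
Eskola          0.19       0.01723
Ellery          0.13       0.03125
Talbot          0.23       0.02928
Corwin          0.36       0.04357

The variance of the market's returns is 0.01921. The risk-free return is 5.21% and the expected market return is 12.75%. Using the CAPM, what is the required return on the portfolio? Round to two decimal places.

β_Galt = 0.00571 / 0.01921 = 0.2972
β_Eskola = 0.01723 / 0.01921 = 0.8969
β_Ellery = 0.03125 / 0.01921 = 1.6268
β_Talbot = 0.02928 / 0.01921 = 1.5242
β_Corwin = 0.04357 / 0.01921 = 2.2681
β_P = Σ w_i β_i = 0.09×0.2972 + 0.19×0.8969 + 0.13×1.6268 + 0.23×1.5242 + 0.36×2.2681 = 1.5757
MRP = 12.75% − 5.21% = 7.54%
E(R_P) = R_f + β_P × MRP = 5.21% + 1.5757 × 7.54% = 17.09%

17.09%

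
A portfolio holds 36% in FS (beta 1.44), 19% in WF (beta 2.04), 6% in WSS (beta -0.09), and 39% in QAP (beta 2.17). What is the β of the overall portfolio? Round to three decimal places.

β_P = Σ w_i β_i = 0.36×1.44 + 0.19×2.04 + 0.06×-0.09 + 0.39×2.17 = 1.7469

1.747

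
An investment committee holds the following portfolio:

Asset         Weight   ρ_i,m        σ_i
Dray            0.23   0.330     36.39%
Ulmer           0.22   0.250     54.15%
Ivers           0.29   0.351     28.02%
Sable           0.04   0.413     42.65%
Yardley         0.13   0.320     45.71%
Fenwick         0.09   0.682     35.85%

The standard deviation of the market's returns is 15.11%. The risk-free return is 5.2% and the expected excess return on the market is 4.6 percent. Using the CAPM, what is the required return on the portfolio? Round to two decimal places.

9.28%

β_Dray = 0.330 × 36.39% / 15.11% = 0.7948
β_Ulmer = 0.250 × 54.15% / 15.11% = 0.8959
β_Ivers = 0.351 × 28.02% / 15.11% = 0.6509
β_Sable = 0.413 × 42.65% / 15.11% = 1.1657
β_Yardley = 0.320 × 45.71% / 15.11% = 0.9680
β_Fenwick = 0.682 × 35.85% / 15.11% = 1.6181
β_P = Σ w_i β_i = 0.23×0.7948 + 0.22×0.8959 + 0.29×0.6509 + 0.04×1.1657 + 0.13×0.9680 + 0.09×1.6181 = 0.8868
E(R_P) = R_f + β_P × MRP = 5.2% + 0.8868 × 4.6% = 9.28%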